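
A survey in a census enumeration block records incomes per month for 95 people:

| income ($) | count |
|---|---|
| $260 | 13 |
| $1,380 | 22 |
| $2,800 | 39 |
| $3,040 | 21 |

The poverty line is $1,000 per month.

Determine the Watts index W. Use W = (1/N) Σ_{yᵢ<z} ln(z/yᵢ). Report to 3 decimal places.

Poor units: 13×$260 (q = 13 of N = 95).
ln(z/y) terms: ln(1000/260) = 1.3471 (×13).
W = 17.511957 / 95 = 0.184.

0.184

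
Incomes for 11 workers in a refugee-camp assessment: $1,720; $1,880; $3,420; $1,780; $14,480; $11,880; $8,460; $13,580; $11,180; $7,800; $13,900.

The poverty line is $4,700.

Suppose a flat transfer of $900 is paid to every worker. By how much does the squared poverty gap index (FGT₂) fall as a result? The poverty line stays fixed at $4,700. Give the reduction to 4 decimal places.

Before: below the line — $1,720, $1,780, $1,880, $3,420; squared poverty gap index (FGT₂) = 0.111106.
After the $900 transfer: below the line — $2,620, $2,680, $2,780, $4,320; squared poverty gap index (FGT₂) = 0.050363.
Reduction = 0.111106 − 0.050363 = 0.0607.

0.0607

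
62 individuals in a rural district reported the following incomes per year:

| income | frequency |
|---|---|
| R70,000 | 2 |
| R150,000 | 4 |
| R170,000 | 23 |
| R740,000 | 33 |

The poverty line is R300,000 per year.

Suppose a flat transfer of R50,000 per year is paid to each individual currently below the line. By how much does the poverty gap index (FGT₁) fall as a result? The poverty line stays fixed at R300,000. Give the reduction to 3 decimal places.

0.078

Before: below the line — 2×R70,000, 4×R150,000, 23×R170,000; poverty gap index (FGT₁) = 0.21774.
After the R50,000 transfer: below the line — 2×R120,000, 4×R200,000, 23×R220,000; poverty gap index (FGT₁) = 0.13978.
Reduction = 0.21774 − 0.13978 = 0.078.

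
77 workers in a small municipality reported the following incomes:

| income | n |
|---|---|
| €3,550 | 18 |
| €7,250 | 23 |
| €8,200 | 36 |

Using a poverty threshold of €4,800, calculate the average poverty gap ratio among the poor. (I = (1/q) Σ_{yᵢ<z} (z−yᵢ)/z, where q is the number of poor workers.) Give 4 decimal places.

Poor units: 18×€3,550 (q = 18 of N = 77).
Relative gaps: 0.2604 (×18); sum = 4.687500.
I averages over the q = 18 poor units only: 4.687500 / 18 = 0.2604.

0.2604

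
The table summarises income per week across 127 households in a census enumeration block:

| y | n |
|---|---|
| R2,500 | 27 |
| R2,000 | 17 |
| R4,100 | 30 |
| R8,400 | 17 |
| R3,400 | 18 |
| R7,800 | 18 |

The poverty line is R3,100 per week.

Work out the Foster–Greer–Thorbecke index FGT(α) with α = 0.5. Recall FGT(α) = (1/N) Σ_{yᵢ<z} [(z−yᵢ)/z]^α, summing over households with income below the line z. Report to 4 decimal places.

0.1733

Below the line: 17×R2,000, 27×R2,500 (q = 44 of N = 127).
Shortfall ratios: (3100−2000)/3100 = 0.3548 (×17); (3100−2500)/3100 = 0.1935 (×27).
Raised to α = 0.5: 0.59568 (×17); 0.43994 (×27).
Sum = 22.005034; FGT(0.5) = 22.005034 / 127 = 0.1733.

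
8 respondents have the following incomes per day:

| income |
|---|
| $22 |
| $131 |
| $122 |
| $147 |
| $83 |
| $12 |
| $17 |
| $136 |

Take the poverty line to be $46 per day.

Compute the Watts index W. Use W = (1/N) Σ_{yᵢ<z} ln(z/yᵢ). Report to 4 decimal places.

0.3846

Below the line: $12, $17, $22 (q = 3 of N = 8).
ln(z/y) terms: ln(46/12) = 1.3437; ln(46/17) = 0.9954; ln(46/22) = 0.7376.
W = 3.076762 / 8 = 0.3846.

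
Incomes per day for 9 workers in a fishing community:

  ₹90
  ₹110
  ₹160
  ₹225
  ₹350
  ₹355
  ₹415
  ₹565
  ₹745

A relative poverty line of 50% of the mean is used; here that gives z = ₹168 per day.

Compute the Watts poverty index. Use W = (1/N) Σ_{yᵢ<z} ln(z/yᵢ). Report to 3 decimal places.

Incomes under z: ₹90, ₹110, ₹160 (q = 3 of N = 9).
Log gaps: ln(168/90) = 0.6242; ln(168/110) = 0.4235; ln(168/160) = 0.0488.
W = 1.096428 / 9 = 0.122.

0.122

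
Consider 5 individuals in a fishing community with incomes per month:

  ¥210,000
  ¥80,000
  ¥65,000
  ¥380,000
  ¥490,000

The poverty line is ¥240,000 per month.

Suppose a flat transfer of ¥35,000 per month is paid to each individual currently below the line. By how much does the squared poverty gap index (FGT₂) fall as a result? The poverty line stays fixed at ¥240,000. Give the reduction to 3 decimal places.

Before: below the line — ¥65,000, ¥80,000, ¥210,000; squared poverty gap index (FGT₂) = 0.19835.
After the ¥35,000 transfer: below the line — ¥100,000, ¥115,000; squared poverty gap index (FGT₂) = 0.12231.
Reduction = 0.19835 − 0.12231 = 0.076.

0.076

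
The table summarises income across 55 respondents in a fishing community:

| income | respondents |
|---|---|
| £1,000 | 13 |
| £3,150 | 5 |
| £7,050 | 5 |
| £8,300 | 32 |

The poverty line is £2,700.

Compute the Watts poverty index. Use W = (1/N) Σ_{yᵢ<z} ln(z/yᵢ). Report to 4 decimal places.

Incomes under z: 13×£1,000 (q = 13 of N = 55).
ln(z/y) terms: ln(2700/1000) = 0.9933 (×13).
W = 12.912273 / 55 = 0.2348.

0.2348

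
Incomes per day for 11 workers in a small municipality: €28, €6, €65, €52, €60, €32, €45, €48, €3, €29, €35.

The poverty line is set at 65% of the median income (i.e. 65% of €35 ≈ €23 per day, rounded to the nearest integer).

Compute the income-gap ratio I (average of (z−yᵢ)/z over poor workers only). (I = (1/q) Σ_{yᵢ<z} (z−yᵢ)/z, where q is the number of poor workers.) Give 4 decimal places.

0.8043

Below the line: €3, €6 (q = 2 of N = 11).
Relative gaps: 0.8696, 0.7391; sum = 1.608696.
The income-gap ratio divides by q (the poor only): 1.608696 / 2 = 0.8043.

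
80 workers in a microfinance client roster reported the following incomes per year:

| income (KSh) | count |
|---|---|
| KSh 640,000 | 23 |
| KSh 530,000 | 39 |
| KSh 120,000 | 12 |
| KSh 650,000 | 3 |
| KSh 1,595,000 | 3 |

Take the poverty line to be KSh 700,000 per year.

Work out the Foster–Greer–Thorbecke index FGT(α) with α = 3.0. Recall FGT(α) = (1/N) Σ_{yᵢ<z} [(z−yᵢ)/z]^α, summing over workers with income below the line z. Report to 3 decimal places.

0.093

Below z: 12×KSh 120,000, 39×KSh 530,000, 23×KSh 640,000, 3×KSh 650,000 (q = 77 of N = 80).
Relative gaps: (700000−120000)/700000 = 0.8286 (×12); (700000−530000)/700000 = 0.2429 (×39); (700000−640000)/700000 = 0.0857 (×23); (700000−650000)/700000 = 0.0714 (×3).
Raised to α = 3.0: 0.56884 (×12); 0.01432 (×39); 0.00063 (×23); 0.00036 (×3).
Sum = 7.400274; FGT(3.0) = 7.400274 / 80 = 0.093.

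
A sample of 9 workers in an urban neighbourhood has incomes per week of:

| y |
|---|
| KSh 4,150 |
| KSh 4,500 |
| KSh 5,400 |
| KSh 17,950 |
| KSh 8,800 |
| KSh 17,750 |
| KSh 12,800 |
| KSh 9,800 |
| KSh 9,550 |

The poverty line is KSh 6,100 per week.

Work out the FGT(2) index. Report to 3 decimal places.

0.020

Below the line: KSh 4,150, KSh 4,500, KSh 5,400 (q = 3 of N = 9).
Relative gaps: (6100−4150)/6100 = 0.3197; (6100−4500)/6100 = 0.2623; (6100−5400)/6100 = 0.1148.
Squared: 0.1022; 0.0688; 0.0132.
Sum = 0.184157; P₂ = 0.184157 / 9 = 0.020.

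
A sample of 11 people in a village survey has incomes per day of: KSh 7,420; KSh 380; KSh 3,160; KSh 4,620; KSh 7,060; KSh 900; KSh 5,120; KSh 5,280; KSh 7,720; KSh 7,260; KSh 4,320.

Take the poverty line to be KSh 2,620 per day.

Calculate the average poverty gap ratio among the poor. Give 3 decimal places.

Poor units: KSh 380, KSh 900 (q = 2 of N = 11).
Shortfall ratios (z−y)/z: 0.8550, 0.6565; sum = 1.511450.
I averages over the q = 2 poor units only: 1.511450 / 2 = 0.756.

0.756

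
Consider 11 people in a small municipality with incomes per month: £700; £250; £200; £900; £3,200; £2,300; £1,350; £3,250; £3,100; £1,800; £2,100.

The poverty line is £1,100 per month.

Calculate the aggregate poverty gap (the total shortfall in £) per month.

Poor units: £200, £250, £700, £900 (q = 4 of N = 11).
Individual gaps: 1100−200 = 900; 1100−250 = 850; 1100−700 = 400; 1100−900 = 200.
Aggregate gap = £2,350.

£2,350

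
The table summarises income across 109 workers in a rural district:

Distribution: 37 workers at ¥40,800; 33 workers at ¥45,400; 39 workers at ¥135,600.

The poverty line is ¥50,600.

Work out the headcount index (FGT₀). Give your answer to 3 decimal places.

70 of the 109 workers have income below ¥50,600.
H = 70/109 = 0.642.

0.642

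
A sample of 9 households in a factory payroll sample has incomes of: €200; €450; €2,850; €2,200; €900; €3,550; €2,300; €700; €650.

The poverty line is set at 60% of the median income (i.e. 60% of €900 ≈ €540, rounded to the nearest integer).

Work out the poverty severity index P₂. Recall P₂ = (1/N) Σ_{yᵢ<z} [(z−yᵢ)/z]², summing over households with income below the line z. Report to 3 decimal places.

0.047

Below z: €200, €450 (q = 2 of N = 9).
Relative gaps: (540−200)/540 = 0.6296; (540−450)/540 = 0.1667.
Squared: 0.3964; 0.0278.
Sum = 0.424211; P₂ = 0.424211 / 9 = 0.047.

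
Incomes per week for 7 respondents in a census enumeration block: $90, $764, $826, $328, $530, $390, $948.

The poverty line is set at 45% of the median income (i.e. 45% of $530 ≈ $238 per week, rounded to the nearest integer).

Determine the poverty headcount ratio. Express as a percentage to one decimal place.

14.3%

1 of the 7 respondents have income below $238.
H = 1/7 = 14.3%.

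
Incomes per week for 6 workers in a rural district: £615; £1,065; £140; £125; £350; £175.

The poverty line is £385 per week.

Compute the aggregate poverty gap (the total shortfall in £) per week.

Poor units: £125, £140, £175, £350 (q = 4 of N = 6).
Individual gaps: 385−125 = 260; 385−140 = 245; 385−175 = 210; 385−350 = 35.
Aggregate gap = £750.

£750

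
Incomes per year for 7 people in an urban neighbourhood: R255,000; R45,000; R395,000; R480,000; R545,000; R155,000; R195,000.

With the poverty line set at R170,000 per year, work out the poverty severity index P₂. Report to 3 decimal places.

0.078

Incomes under z: R45,000, R155,000 (q = 2 of N = 7).
Gap ratios (z−y)/z: (170000−45000)/170000 = 0.7353; (170000−155000)/170000 = 0.0882.
Squared: 0.5407; 0.0078.
Sum = 0.548443; P₂ = 0.548443 / 7 = 0.078.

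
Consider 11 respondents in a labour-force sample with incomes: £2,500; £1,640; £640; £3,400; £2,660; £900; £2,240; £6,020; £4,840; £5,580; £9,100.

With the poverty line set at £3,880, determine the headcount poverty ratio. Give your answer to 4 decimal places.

7 of the 11 respondents have income below £3,880.
H = 7/11 = 0.6364.

0.6364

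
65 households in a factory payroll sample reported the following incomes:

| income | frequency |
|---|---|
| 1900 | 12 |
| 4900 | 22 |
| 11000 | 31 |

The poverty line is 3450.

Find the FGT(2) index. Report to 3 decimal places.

Incomes under z: 12×1900 (q = 12 of N = 65).
Shortfall ratios: (3450−1900)/3450 = 0.4493 (×12).
Squared: 0.2018 (×12).
Sum = 2.422180; P₂ = 2.422180 / 65 = 0.037.

0.037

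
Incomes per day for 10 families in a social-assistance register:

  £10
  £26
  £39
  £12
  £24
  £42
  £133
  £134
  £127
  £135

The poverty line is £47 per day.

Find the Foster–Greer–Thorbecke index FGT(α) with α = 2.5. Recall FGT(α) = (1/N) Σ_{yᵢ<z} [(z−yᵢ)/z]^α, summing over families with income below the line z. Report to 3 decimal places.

0.135

Poor units: £10, £12, £24, £26, £39, £42 (q = 6 of N = 10).
Relative gaps: (47−10)/47 = 0.7872; (47−12)/47 = 0.7447; (47−24)/47 = 0.4894; (47−26)/47 = 0.4468; (47−39)/47 = 0.1702; (47−42)/47 = 0.1064.
Raised to α = 2.5: 0.54987; 0.47855; 0.16752; 0.13345; 0.01195; 0.00369.
Sum = 1.345030; FGT(2.5) = 1.345030 / 10 = 0.135.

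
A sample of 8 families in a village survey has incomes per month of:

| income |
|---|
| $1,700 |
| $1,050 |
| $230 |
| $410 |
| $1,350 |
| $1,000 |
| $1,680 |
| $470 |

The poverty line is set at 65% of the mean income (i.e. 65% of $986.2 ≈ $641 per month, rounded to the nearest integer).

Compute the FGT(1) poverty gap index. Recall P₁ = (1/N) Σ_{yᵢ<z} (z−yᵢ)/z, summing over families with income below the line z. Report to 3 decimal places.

0.159

Incomes under z: $230, $410, $470 (q = 3 of N = 8).
Relative gaps: (641−230)/641 = 0.6412; (641−410)/641 = 0.3604; (641−470)/641 = 0.2668.
Sum of shortfalls = 1.268331; P₁ averages over all N: 1.268331 / 8 = 0.159.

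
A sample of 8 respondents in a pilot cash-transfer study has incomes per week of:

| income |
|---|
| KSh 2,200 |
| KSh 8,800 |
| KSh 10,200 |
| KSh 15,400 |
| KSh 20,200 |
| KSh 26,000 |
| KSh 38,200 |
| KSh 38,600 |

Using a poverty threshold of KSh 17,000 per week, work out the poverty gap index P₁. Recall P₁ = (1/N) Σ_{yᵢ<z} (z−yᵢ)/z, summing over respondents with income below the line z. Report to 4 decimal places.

Incomes under z: KSh 2,200, KSh 8,800, KSh 10,200, KSh 15,400 (q = 4 of N = 8).
Gap ratios (z−y)/z: (17000−2200)/17000 = 0.8706; (17000−8800)/17000 = 0.4824; (17000−10200)/17000 = 0.4000; (17000−15400)/17000 = 0.0941.
Sum of shortfalls = 1.847059; P₁ averages over all N: 1.847059 / 8 = 0.2309.

0.2309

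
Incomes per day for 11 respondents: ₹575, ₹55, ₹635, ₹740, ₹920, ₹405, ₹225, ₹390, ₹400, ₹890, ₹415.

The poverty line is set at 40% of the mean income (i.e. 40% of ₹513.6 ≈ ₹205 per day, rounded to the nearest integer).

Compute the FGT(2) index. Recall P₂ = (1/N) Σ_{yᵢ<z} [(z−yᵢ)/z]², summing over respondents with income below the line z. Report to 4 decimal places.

Poor units: ₹55 (q = 1 of N = 11).
Normalized shortfalls: (205−55)/205 = 0.7317.
Squared: 0.5354.
Sum = 0.535396; P₂ = 0.535396 / 11 = 0.0487.

0.0487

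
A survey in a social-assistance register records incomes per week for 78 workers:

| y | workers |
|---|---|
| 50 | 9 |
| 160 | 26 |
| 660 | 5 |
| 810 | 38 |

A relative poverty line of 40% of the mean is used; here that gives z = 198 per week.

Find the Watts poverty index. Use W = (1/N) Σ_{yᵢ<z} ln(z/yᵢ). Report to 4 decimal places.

0.2298

Poor units: 9×50, 26×160 (q = 35 of N = 78).
Log shortfalls: ln(198/50) = 1.3762 (×9); ln(198/160) = 0.2131 (×26).
W = 17.926620 / 78 = 0.2298.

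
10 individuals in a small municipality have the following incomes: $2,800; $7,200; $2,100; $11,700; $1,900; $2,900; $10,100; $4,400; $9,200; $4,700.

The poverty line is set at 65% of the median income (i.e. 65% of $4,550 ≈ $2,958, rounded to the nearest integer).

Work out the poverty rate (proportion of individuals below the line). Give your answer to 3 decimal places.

0.400

4 of the 10 individuals have income below $2,958.
H = 4/10 = 0.400.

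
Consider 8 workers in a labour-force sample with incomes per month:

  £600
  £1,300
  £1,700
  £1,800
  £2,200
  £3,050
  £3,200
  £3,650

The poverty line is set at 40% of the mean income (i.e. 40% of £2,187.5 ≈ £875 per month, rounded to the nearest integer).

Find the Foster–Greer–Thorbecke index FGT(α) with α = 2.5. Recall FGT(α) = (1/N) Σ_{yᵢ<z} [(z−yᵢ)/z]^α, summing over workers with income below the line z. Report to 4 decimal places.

Below the line: £600 (q = 1 of N = 8).
Gap ratios (z−y)/z: (875−600)/875 = 0.3143.
Raised to α = 2.5: 0.05537.
Sum = 0.055375; FGT(2.5) = 0.055375 / 8 = 0.0069.

0.0069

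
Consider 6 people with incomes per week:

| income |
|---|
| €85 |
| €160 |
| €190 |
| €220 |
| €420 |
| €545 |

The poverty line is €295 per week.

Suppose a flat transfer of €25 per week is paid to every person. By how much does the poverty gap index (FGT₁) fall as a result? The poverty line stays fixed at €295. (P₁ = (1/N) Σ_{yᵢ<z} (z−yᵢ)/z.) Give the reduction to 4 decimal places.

0.0565

Before: below the line — €85, €160, €190, €220; poverty gap index (FGT₁) = 0.296610.
After the €25 transfer: below the line — €110, €185, €215, €245; poverty gap index (FGT₁) = 0.240113.
Reduction = 0.296610 − 0.240113 = 0.0565.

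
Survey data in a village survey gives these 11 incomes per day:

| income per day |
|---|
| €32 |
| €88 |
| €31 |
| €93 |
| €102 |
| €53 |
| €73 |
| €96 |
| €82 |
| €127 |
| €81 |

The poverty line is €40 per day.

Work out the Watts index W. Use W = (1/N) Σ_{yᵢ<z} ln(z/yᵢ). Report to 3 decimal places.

0.043

Below z: €31, €32 (q = 2 of N = 11).
ln(z/y) terms: ln(40/31) = 0.2549; ln(40/32) = 0.2231.
W = 0.478036 / 11 = 0.043.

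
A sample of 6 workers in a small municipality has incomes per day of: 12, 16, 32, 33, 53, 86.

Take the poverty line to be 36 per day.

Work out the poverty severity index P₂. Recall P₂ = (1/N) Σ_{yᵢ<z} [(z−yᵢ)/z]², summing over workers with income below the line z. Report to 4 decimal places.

Incomes under z: 12, 16, 32, 33 (q = 4 of N = 6).
Relative gaps: (36−12)/36 = 0.6667; (36−16)/36 = 0.5556; (36−32)/36 = 0.1111; (36−33)/36 = 0.0833.
Squared: 0.4444; 0.3086; 0.0123; 0.0069.
Sum = 0.772377; P₂ = 0.772377 / 6 = 0.1287.

0.1287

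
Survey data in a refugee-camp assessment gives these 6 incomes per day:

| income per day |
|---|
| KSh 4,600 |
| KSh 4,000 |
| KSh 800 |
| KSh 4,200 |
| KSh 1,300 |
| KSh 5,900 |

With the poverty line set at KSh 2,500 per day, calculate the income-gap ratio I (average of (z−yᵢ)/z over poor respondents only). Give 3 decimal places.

Poor units: KSh 800, KSh 1,300 (q = 2 of N = 6).
Relative gaps: 0.6800, 0.4800; sum = 1.160000.
I averages over the q = 2 poor units only: 1.160000 / 2 = 0.580.

0.580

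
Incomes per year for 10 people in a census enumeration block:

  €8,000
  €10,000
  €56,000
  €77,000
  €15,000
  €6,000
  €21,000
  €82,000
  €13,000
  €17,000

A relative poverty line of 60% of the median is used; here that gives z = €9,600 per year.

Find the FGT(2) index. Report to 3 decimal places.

Poor units: €6,000, €8,000 (q = 2 of N = 10).
Relative gaps: (9600−6000)/9600 = 0.3750; (9600−8000)/9600 = 0.1667.
Squared: 0.1406; 0.0278.
Sum = 0.168403; P₂ = 0.168403 / 10 = 0.017.

0.017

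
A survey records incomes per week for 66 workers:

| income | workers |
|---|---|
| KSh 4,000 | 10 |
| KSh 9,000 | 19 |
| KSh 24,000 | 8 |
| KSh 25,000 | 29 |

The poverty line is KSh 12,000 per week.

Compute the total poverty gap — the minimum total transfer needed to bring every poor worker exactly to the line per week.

KSh 137,000

Poor units: 10×KSh 4,000, 19×KSh 9,000 (q = 29 of N = 66).
Individual gaps: 10×(12000−4000) = 80000; 19×(12000−9000) = 57000.
Aggregate gap = KSh 137,000.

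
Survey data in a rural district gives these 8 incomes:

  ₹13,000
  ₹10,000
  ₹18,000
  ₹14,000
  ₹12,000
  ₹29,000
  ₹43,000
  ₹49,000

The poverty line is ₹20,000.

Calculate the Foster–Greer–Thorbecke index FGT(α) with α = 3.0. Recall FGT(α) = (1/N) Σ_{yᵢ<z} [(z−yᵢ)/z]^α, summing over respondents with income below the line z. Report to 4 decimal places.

0.0325

Below the line: ₹10,000, ₹12,000, ₹13,000, ₹14,000, ₹18,000 (q = 5 of N = 8).
Gap ratios (z−y)/z: (20000−10000)/20000 = 0.5000; (20000−12000)/20000 = 0.4000; (20000−13000)/20000 = 0.3500; (20000−14000)/20000 = 0.3000; (20000−18000)/20000 = 0.1000.
Raised to α = 3.0: 0.12500; 0.06400; 0.04287; 0.02700; 0.00100.
Sum = 0.259875; FGT(3.0) = 0.259875 / 8 = 0.0325.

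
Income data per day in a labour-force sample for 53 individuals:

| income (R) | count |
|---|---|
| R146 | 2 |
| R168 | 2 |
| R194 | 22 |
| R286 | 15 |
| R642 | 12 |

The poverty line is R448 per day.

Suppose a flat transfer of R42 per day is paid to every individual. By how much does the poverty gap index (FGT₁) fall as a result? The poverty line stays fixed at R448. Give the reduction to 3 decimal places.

Before: below the line — 2×R146, 2×R168, 22×R194, 15×R286; poverty gap index (FGT₁) = 0.38671.
After the R42 transfer: below the line — 2×R188, 2×R210, 22×R236, 15×R328; poverty gap index (FGT₁) = 0.31418.
Reduction = 0.38671 − 0.31418 = 0.073.

0.073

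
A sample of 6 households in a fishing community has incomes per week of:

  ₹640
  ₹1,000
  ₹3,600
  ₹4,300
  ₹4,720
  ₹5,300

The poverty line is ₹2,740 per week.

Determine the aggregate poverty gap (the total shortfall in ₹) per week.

Below the line: ₹640, ₹1,000 (q = 2 of N = 6).
Individual gaps: 2740−640 = 2100; 2740−1000 = 1740.
Aggregate gap = ₹3,840.

₹3,840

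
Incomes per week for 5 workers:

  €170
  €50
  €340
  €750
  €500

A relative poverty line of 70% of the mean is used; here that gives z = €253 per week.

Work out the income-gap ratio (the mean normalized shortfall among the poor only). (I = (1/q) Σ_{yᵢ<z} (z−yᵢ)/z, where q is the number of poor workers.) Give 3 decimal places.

Poor units: €50, €170 (q = 2 of N = 5).
Relative gaps: 0.8024, 0.3281; sum = 1.130435.
I averages over the q = 2 poor units only: 1.130435 / 2 = 0.565.

0.565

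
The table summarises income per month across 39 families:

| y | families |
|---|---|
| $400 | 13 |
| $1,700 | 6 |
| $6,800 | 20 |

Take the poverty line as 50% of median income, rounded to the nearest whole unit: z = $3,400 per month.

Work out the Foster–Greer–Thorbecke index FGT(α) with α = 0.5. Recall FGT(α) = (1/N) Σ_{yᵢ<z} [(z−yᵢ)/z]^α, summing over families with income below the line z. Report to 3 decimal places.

Below the line: 13×$400, 6×$1,700 (q = 19 of N = 39).
Shortfall ratios: (3400−400)/3400 = 0.8824 (×13); (3400−1700)/3400 = 0.5000 (×6).
Raised to α = 0.5: 0.93934 (×13); 0.70711 (×6).
Sum = 16.454014; FGT(0.5) = 16.454014 / 39 = 0.422.

0.422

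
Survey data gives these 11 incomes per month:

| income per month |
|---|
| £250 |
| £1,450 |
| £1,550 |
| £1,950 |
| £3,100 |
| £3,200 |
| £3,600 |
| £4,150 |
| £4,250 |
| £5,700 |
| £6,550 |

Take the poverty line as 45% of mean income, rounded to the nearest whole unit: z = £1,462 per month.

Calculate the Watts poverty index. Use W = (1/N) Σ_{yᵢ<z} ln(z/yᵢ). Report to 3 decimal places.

Below z: £250, £1,450 (q = 2 of N = 11).
Log shortfalls: ln(1462/250) = 1.7661; ln(1462/1450) = 0.0082.
W = 1.774342 / 11 = 0.161.

0.161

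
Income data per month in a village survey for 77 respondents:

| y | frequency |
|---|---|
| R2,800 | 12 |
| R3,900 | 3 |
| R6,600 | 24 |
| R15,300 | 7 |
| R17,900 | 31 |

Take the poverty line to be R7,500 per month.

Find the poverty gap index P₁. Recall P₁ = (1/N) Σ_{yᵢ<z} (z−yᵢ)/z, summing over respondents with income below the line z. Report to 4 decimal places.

0.1538

Poor units: 12×R2,800, 3×R3,900, 24×R6,600 (q = 39 of N = 77).
Normalized shortfalls: (7500−2800)/7500 = 0.6267 (×12); (7500−3900)/7500 = 0.4800 (×3); (7500−6600)/7500 = 0.1200 (×24).
Sum of shortfalls = 11.840000; P₁ averages over all N: 11.840000 / 77 = 0.1538.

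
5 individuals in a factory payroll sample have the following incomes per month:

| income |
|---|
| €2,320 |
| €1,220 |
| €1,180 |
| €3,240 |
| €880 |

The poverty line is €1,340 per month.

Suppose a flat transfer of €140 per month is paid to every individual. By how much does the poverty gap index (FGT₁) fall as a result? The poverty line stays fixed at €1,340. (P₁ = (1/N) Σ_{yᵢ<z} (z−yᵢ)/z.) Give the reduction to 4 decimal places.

Before: below the line — €880, €1,180, €1,220; poverty gap index (FGT₁) = 0.110448.
After the €140 transfer: below the line — €1,020, €1,320; poverty gap index (FGT₁) = 0.050746.
Reduction = 0.110448 − 0.050746 = 0.0597.

0.0597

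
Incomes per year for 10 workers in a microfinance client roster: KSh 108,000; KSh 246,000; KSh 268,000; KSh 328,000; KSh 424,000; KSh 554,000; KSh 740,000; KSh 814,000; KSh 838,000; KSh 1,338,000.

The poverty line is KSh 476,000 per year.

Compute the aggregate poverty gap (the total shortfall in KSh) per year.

KSh 1,006,000

Below the line: KSh 108,000, KSh 246,000, KSh 268,000, KSh 328,000, KSh 424,000 (q = 5 of N = 10).
Individual gaps: 476000−108000 = 368000; 476000−246000 = 230000; 476000−268000 = 208000; 476000−328000 = 148000; 476000−424000 = 52000.
Aggregate gap = KSh 1,006,000.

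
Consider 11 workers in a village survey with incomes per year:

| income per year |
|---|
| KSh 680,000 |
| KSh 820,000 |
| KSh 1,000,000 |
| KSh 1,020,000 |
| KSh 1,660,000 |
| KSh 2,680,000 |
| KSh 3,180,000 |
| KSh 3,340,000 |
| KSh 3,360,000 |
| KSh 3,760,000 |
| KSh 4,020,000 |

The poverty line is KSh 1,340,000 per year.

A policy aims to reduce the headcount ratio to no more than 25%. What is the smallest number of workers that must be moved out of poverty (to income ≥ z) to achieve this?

2

4 of the 11 workers are poor, so H = 4/11 = 0.364.
A headcount ratio of at most 25% allows at most ⌊0.25 × 11⌋ = 2 poor workers.
So at least 4 − 2 = 2 must be lifted.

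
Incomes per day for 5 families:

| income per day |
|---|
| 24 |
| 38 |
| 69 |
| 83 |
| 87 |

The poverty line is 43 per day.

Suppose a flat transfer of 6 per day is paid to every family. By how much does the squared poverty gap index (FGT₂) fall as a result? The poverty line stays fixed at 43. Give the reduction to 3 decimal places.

0.023

Before: below the line — 24, 38; squared poverty gap index (FGT₂) = 0.04175.
After the 6 transfer: below the line — 30; squared poverty gap index (FGT₂) = 0.01828.
Reduction = 0.04175 − 0.01828 = 0.023.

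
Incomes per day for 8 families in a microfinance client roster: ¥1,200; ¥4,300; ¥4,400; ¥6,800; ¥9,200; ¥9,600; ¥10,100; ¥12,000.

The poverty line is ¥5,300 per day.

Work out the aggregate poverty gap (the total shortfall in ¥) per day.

¥6,000

Incomes under z: ¥1,200, ¥4,300, ¥4,400 (q = 3 of N = 8).
Individual gaps: 5300−1200 = 4100; 5300−4300 = 1000; 5300−4400 = 900.
Aggregate gap = ¥6,000.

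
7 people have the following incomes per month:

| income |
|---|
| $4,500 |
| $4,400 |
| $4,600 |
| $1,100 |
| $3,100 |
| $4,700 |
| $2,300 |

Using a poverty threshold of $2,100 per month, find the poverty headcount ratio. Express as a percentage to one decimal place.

1 of the 7 people have income below $2,100.
H = 1/7 = 14.3%.

14.3%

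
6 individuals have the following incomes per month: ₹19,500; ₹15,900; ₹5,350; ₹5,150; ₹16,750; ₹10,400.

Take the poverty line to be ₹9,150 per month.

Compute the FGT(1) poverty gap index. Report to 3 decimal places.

0.142

Poor units: ₹5,150, ₹5,350 (q = 2 of N = 6).
Gap ratios (z−y)/z: (9150−5150)/9150 = 0.4372; (9150−5350)/9150 = 0.4153.
Sum of shortfalls = 0.852459; P₁ averages over all N: 0.852459 / 6 = 0.142.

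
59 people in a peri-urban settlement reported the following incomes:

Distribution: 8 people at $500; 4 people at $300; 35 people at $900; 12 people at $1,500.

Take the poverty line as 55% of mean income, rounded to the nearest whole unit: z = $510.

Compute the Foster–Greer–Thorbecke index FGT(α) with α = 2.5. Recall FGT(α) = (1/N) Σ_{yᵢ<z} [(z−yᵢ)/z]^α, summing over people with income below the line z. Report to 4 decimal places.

0.0074

Poor units: 4×$300, 8×$500 (q = 12 of N = 59).
Shortfall ratios: (510−300)/510 = 0.4118 (×4); (510−500)/510 = 0.0196 (×8).
Raised to α = 2.5: 0.10880 (×4); 0.00005 (×8).
Sum = 0.435625; FGT(2.5) = 0.435625 / 59 = 0.0074.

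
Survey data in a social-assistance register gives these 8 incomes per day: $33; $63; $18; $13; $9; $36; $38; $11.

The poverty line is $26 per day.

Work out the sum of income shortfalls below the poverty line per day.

Below the line: $9, $11, $13, $18 (q = 4 of N = 8).
Individual gaps: 26−9 = 17; 26−11 = 15; 26−13 = 13; 26−18 = 8.
Aggregate gap = $53.

$53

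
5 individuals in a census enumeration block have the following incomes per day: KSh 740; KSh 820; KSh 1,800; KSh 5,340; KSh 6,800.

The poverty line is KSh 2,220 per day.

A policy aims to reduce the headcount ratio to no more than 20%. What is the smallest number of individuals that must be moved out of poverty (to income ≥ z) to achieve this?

3 of the 5 individuals are poor, so H = 3/5 = 0.600.
A headcount ratio of at most 20% allows at most ⌊0.20 × 5⌋ = 1 poor individuals.
So at least 3 − 1 = 2 must be lifted.

2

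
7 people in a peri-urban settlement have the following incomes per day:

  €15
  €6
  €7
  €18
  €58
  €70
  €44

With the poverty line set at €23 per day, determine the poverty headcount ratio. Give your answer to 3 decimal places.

0.571

4 of the 7 people have income below €23.
H = 4/7 = 0.571.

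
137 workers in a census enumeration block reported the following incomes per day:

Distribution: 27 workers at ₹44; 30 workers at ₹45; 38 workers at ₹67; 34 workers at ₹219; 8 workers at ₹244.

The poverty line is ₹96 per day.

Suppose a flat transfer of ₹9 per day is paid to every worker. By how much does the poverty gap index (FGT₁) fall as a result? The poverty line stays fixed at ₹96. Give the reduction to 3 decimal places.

0.065

Before: below the line — 27×₹44, 30×₹45, 38×₹67; poverty gap index (FGT₁) = 0.30687.
After the ₹9 transfer: below the line — 27×₹53, 30×₹54, 38×₹76; poverty gap index (FGT₁) = 0.24186.
Reduction = 0.30687 − 0.24186 = 0.065.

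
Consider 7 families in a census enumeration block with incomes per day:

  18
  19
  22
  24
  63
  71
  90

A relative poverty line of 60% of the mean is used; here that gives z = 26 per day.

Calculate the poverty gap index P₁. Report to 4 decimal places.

0.1154

Poor units: 18, 19, 22, 24 (q = 4 of N = 7).
Normalized shortfalls: (26−18)/26 = 0.3077; (26−19)/26 = 0.2692; (26−22)/26 = 0.1538; (26−24)/26 = 0.0769.
Σ = 0.807692. Dividing by the full population N = 7 gives P₁ = 0.1154.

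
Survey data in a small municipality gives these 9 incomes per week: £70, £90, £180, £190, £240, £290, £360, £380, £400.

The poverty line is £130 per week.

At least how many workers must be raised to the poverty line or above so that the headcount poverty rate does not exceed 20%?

2 of the 9 workers are poor, so H = 2/9 = 0.222.
A headcount ratio of at most 20% allows at most ⌊0.20 × 9⌋ = 1 poor workers.
So at least 2 − 1 = 1 must be lifted.

1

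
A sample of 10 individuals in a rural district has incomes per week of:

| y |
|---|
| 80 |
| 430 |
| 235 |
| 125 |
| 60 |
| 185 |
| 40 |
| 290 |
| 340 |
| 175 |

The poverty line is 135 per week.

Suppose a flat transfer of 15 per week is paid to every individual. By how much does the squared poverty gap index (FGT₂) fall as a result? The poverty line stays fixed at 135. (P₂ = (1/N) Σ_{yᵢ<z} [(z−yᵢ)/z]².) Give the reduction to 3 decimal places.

Before: below the line — 40, 60, 80, 125; squared poverty gap index (FGT₂) = 0.09753.
After the 15 transfer: below the line — 55, 75, 95; squared poverty gap index (FGT₂) = 0.06365.
Reduction = 0.09753 − 0.06365 = 0.034.

0.034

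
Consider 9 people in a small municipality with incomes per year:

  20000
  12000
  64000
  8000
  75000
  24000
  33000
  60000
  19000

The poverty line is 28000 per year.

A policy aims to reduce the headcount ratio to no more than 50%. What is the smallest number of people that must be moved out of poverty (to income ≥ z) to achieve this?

1

Currently q = 5 of N = 9 are below the line (H = 0.556).
A headcount ratio of at most 50% allows at most ⌊0.50 × 9⌋ = 4 poor people.
So at least 5 − 4 = 1 must be lifted.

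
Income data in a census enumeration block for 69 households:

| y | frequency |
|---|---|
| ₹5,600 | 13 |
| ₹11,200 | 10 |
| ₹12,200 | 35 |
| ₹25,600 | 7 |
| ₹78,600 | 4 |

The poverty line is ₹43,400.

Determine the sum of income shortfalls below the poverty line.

₹2,030,000

Incomes under z: 13×₹5,600, 10×₹11,200, 35×₹12,200, 7×₹25,600 (q = 65 of N = 69).
Individual gaps: 13×(43400−5600) = 491400; 10×(43400−11200) = 322000; 35×(43400−12200) = 1092000; 7×(43400−25600) = 124600.
Aggregate gap = ₹2,030,000.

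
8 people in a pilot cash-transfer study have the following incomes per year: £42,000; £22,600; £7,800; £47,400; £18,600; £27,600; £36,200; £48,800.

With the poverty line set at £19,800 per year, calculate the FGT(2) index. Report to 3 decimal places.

Below the line: £7,800, £18,600 (q = 2 of N = 8).
Normalized shortfalls: (19800−7800)/19800 = 0.6061; (19800−18600)/19800 = 0.0606.
Squared: 0.3673; 0.0037.
Sum = 0.370983; P₂ = 0.370983 / 8 = 0.046.

0.046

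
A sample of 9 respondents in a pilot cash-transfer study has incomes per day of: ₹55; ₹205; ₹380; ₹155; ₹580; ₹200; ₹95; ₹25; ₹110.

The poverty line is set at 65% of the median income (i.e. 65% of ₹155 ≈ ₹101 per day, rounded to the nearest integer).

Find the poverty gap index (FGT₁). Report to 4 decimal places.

Incomes under z: ₹25, ₹55, ₹95 (q = 3 of N = 9).
Relative gaps: (101−25)/101 = 0.7525; (101−55)/101 = 0.4554; (101−95)/101 = 0.0594.
Sum of shortfalls = 1.267327; P₁ averages over all N: 1.267327 / 9 = 0.1408.

0.1408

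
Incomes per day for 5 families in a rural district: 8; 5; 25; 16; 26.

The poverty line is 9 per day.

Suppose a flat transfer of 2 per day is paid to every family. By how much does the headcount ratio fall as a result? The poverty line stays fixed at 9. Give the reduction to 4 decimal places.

0.2000

Before: below the line — 5, 8; headcount ratio = 0.400000.
After the 2 transfer: below the line — 7; headcount ratio = 0.200000.
Reduction = 0.400000 − 0.200000 = 0.2000.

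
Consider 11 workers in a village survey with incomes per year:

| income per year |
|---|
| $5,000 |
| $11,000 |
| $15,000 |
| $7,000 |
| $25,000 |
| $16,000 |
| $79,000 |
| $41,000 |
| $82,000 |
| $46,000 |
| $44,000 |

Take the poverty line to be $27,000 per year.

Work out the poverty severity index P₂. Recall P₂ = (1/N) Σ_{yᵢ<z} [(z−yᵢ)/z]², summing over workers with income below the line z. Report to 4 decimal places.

Below z: $5,000, $7,000, $11,000, $15,000, $16,000, $25,000 (q = 6 of N = 11).
Gap ratios (z−y)/z: (27000−5000)/27000 = 0.8148; (27000−7000)/27000 = 0.7407; (27000−11000)/27000 = 0.5926; (27000−15000)/27000 = 0.4444; (27000−16000)/27000 = 0.4074; (27000−25000)/27000 = 0.0741.
Squared: 0.6639; 0.5487; 0.3512; 0.1975; 0.1660; 0.0055.
Sum = 1.932785; P₂ = 1.932785 / 11 = 0.1757.

0.1757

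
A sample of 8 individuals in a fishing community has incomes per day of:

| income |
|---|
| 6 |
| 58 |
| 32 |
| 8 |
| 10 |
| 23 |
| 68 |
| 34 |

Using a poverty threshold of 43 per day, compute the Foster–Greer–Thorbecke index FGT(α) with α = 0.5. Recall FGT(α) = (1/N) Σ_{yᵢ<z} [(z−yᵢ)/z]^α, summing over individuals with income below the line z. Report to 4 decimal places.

0.5439

Incomes under z: 6, 8, 10, 23, 32, 34 (q = 6 of N = 8).
Normalized shortfalls: (43−6)/43 = 0.8605; (43−8)/43 = 0.8140; (43−10)/43 = 0.7674; (43−23)/43 = 0.4651; (43−32)/43 = 0.2558; (43−34)/43 = 0.2093.
Raised to α = 0.5: 0.92761; 0.90219; 0.87604; 0.68199; 0.50578; 0.45750.
Sum = 4.351114; FGT(0.5) = 4.351114 / 8 = 0.5439.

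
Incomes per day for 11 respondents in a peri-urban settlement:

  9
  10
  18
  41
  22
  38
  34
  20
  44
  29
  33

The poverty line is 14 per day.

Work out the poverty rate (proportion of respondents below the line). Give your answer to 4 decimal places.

2 of the 11 respondents have income below 14.
H = 2/11 = 0.1818.

0.1818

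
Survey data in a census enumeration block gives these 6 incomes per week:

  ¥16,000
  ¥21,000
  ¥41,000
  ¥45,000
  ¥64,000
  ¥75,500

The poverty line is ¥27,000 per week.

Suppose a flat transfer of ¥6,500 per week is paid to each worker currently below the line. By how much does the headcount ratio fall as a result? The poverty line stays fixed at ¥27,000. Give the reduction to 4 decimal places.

0.1667

Before: below the line — ¥16,000, ¥21,000; headcount ratio = 0.333333.
After the ¥6,500 transfer: below the line — ¥22,500; headcount ratio = 0.166667.
Reduction = 0.333333 − 0.166667 = 0.1667.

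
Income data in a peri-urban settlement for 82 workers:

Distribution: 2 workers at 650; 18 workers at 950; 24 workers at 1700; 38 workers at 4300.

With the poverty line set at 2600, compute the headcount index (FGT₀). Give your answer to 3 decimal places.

44 of the 82 workers have income below 2600.
H = 44/82 = 0.537.

0.537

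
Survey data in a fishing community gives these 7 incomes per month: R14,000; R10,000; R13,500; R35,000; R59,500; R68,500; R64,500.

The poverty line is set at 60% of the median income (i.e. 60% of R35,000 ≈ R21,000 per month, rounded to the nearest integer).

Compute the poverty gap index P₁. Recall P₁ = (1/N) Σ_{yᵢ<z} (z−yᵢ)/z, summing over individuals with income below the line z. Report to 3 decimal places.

Below the line: R10,000, R13,500, R14,000 (q = 3 of N = 7).
Shortfall ratios: (21000−10000)/21000 = 0.5238; (21000−13500)/21000 = 0.3571; (21000−14000)/21000 = 0.3333.
Σ = 1.214286. Dividing by the full population N = 7 gives P₁ = 0.173.

0.173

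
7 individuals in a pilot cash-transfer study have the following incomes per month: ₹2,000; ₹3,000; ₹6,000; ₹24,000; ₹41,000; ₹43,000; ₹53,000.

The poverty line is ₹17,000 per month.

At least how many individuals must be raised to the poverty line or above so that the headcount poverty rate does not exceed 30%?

1

3 of the 7 individuals are poor, so H = 3/7 = 0.429.
A headcount ratio of at most 30% allows at most ⌊0.30 × 7⌋ = 2 poor individuals.
So at least 3 − 2 = 1 must be lifted.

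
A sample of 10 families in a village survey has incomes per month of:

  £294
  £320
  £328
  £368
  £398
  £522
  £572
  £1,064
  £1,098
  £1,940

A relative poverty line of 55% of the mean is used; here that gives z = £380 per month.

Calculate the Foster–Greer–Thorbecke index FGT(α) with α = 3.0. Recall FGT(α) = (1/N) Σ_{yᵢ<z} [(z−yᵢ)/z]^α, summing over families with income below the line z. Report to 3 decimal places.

Below z: £294, £320, £328, £368 (q = 4 of N = 10).
Relative gaps: (380−294)/380 = 0.2263; (380−320)/380 = 0.1579; (380−328)/380 = 0.1368; (380−368)/380 = 0.0316.
Raised to α = 3.0: 0.01159; 0.00394; 0.00256; 0.00003.
Sum = 0.018122; FGT(3.0) = 0.018122 / 10 = 0.002.

0.002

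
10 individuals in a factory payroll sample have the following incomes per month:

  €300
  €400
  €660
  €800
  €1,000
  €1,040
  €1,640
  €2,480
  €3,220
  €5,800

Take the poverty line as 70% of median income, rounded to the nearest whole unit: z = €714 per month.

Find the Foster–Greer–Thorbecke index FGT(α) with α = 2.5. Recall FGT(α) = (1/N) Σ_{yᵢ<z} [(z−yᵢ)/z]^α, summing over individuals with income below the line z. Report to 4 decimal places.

0.0386

Incomes under z: €300, €400, €660 (q = 3 of N = 10).
Shortfall ratios: (714−300)/714 = 0.5798; (714−400)/714 = 0.4398; (714−660)/714 = 0.0756.
Raised to α = 2.5: 0.25601; 0.12826; 0.00157.
Sum = 0.385838; FGT(2.5) = 0.385838 / 10 = 0.0386.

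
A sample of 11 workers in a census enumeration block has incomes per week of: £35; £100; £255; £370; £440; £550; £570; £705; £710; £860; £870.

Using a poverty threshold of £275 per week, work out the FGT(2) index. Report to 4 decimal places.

0.1065

Poor units: £35, £100, £255 (q = 3 of N = 11).
Shortfall ratios: (275−35)/275 = 0.8727; (275−100)/275 = 0.6364; (275−255)/275 = 0.0727.
Squared: 0.7617; 0.4050; 0.0053.
Sum = 1.171901; P₂ = 1.171901 / 11 = 0.1065.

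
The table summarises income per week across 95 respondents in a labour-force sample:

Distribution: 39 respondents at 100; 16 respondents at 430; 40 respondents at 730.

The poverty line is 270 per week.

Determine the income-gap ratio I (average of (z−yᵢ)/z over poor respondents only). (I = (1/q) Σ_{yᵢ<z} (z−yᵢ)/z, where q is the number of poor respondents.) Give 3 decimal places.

Poor units: 39×100 (q = 39 of N = 95).
Relative gaps: 0.6296 (×39); sum = 24.555556.
The income-gap ratio divides by q (the poor only): 24.555556 / 39 = 0.630.

0.630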